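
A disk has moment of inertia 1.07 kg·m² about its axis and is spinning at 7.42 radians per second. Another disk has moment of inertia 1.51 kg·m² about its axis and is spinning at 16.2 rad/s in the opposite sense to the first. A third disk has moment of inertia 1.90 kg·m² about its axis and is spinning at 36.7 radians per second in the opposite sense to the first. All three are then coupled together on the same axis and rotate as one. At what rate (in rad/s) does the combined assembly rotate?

The coupling torques are internal; angular momentum about the shared axis is conserved.
Taking A's sense as positive: L = (1.070)(7.42) − (1.510)(16.2) − (1.900)(36.7) = -86.25 kg·m²·rad/s.
Combined I = 1.070 + 1.510 + 1.900 = 4.480 kg·m².
ω_f = L / I = -86.25 / 4.480 = -19.25 rad/s.

|ω_f| ≈ 19.3 rad/s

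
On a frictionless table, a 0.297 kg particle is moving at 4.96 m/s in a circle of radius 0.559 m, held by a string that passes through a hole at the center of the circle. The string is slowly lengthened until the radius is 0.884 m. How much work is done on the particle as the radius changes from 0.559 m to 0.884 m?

W ≈ -2.19 J

The only horizontal force on the mass is along the cord (radial), so it exerts no torque about the hole and angular momentum m v r is conserved.
v₂ = v₁ r₁ / r₂ = (4.96)(0.559) / (0.884) = 3.136 m/s.
W = ΔKE = ½m(v₂² − v₁²) = -2.192 J.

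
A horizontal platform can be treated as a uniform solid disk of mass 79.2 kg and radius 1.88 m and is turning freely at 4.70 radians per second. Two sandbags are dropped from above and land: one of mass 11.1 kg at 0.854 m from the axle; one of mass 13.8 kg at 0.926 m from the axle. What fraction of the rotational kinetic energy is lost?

No external torque acts about the axle; L_before = L_after.
I_p = ½(79.2)(1.88)² = 140.0 kg·m².
Added inertia Σmr² = (11.1)(0.854)² + (13.8)(0.926)² = 19.93 kg·m²; I_f = 140.0 + 19.93 = 159.9 kg·m².
ω_f = I_p ω_i / I_f = (140.0)(4.70) / 159.9 = 4.114 rad/s.
KE_i = ½(140.0)(4.700 rad/s)² = 1546 J; KE_f = ½(159.9)(4.114)² = 1353 J.
Fraction lost = 0.1246.

fraction ≈ 0.125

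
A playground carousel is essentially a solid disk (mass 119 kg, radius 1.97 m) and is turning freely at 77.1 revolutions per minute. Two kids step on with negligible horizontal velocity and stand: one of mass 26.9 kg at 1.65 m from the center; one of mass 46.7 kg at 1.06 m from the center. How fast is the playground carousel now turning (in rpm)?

No external torque acts about the center; L_before = L_after.
I_p = ½(119)(1.97)² = 230.9 kg·m².
Added inertia Σmr² = (26.9)(1.65)² + (46.7)(1.06)² = 125.7 kg·m²; I_f = 230.9 + 125.7 = 356.6 kg·m².
ω_f = I_p ω_i / I_f = (230.9)(77.1) / 356.6 = 49.92 rpm.

ω_f ≈ 49.9 rpm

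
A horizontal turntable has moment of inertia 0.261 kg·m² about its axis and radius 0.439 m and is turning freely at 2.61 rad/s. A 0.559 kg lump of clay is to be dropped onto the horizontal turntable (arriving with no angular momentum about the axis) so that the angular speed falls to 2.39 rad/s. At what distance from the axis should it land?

The added mass arrives with no angular momentum about the axis, and any external torque about the axis is negligible, so the system's angular momentum is conserved.
I_p ω_i = (I_p + m r²) ω_f ⇒ m r² = I_p(ω_i/ω_f − 1) = 0.2610(2.61/2.39 − 1) = 0.02403 kg·m².
r = √(0.02403/0.559) = 0.2073 m.

r ≈ 0.207 m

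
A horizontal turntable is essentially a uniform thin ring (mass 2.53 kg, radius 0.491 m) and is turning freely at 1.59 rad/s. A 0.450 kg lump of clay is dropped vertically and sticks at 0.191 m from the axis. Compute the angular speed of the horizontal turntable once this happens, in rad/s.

ω_f ≈ 1.55 rad/s

The added mass arrives with no angular momentum about the axis, and any external torque about the axis is negligible, so the system's angular momentum is conserved.
I_p = (2.53)(0.491)² = 0.6099 kg·m².
Added inertia Σmr² = (0.450)(0.191)² = 0.01642 kg·m²; I_f = 0.6099 + 0.01642 = 0.6264 kg·m².
ω_f = I_p ω_i / I_f = (0.6099)(1.59) / 0.6264 = 1.548 rad/s.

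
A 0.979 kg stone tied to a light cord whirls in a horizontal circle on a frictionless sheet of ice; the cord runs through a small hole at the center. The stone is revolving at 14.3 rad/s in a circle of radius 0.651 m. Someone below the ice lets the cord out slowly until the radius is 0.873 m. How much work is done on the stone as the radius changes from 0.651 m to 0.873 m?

No torque about the axis ⇒ m r₁² ω₁ = m r₂² ω₂.
ω₂ = ω₁ (r₁/r₂)² = (14.3)(0.651/0.873)² = 7.952 rad/s.
W = ΔKE = ½m(v₂² − v₁²) = -18.83 J.

W ≈ -18.8 J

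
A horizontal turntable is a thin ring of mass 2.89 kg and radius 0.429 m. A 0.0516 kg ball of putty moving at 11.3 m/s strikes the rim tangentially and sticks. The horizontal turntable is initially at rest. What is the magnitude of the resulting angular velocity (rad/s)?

|ω_f| ≈ 0.462 rad/s

The axle reaction passes through the axle and exerts no torque about it; angular momentum about the axle is conserved through the impact.
I_p = (2.89)(0.429)² = 0.5319 kg·m². Taking the sense of the ball of putty's angular momentum as positive, L_{ball} = m v R = (0.0516)(11.3)(0.429) = 0.2501 kg·m²/s.
L_i = 0 + 0.2501 = 0.2501 kg·m²/s.
After sticking, I_f = I_p + m R² = 0.5319 + (0.0516)(0.429)² = 0.5414 kg·m².
ω_f = L_i / I_f = 0.2501 / 0.5414 = 0.4620 rad/s.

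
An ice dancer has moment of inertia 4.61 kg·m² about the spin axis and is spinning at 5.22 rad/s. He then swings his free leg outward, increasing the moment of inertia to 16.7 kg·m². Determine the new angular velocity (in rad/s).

No external torque acts about the spin axis, so angular momentum is conserved.
ω₂ = I₁ω₁ / I₂ = (4.610)(5.22 rad/s) / (16.70) = 1.441 rad/s.

ω₂ ≈ 1.44 rad/s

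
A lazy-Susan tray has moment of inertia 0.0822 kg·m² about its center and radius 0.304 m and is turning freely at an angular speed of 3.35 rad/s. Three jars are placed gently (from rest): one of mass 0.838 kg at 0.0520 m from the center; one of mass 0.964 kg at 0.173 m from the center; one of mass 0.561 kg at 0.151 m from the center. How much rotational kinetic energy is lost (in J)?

No external torque acts about the center; L_before = L_after.
Added inertia Σmr² = (0.838)(0.0520)² + (0.964)(0.173)² + (0.561)(0.151)² = 0.04391 kg·m²; I_f = 0.08220 + 0.04391 = 0.1261 kg·m².
ω_f = I_p ω_i / I_f = (0.08220)(3.35) / 0.1261 = 2.184 rad/s.
KE_i = ½(0.08220)(3.350 rad/s)² = 0.4612 J; KE_f = ½(0.1261)(2.184)² = 0.3006 J.

energy lost ≈ 0.161 J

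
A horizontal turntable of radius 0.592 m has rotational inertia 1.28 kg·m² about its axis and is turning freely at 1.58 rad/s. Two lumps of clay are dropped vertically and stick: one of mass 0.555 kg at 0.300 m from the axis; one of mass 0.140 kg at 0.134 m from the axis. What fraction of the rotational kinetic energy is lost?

No external torque acts about the axis; L_before = L_after.
Added inertia Σmr² = (0.555)(0.300)² + (0.140)(0.134)² = 0.05246 kg·m²; I_f = 1.280 + 0.05246 = 1.332 kg·m².
ω_f = I_p ω_i / I_f = (1.280)(1.58) / 1.332 = 1.518 rad/s.
KE_i = ½(1.280)(1.580 rad/s)² = 1.598 J; KE_f = ½(1.332)(1.518)² = 1.535 J.
Fraction lost = 0.03937.

fraction ≈ 0.0394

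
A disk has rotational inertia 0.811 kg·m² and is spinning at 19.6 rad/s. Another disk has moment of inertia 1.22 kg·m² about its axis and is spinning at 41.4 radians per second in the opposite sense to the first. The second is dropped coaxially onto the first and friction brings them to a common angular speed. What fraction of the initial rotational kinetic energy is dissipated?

fraction ≈ 0.754

No external torque acts about the common axis, so total angular momentum is conserved.
Taking A's sense as positive: L = (0.8110)(19.6) − (1.220)(41.4) = -34.61 kg·m²·rad/s.
Combined I = 0.8110 + 1.220 = 2.031 kg·m².
ω_f = L / I = -34.61 / 2.031 = -17.04 rad/s.
KE_i = ½ΣIω² = 1201 J; KE_f = ½(2.031)(17.04)² = 294.9 J.
Fraction dissipated = (KE_i − KE_f)/KE_i = 0.7545.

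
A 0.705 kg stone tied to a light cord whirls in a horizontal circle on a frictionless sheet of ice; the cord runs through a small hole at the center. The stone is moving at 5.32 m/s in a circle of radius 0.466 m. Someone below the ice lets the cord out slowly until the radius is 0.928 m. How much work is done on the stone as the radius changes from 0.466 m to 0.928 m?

W ≈ -7.46 J

The only horizontal force on the mass is along the cord (radial), so it exerts no torque about the hole and angular momentum m v r is conserved.
v₂ = v₁ r₁ / r₂ = (5.32)(0.466) / (0.928) = 2.671 m/s.
W = ΔKE = ½m(v₂² − v₁²) = -7.461 J.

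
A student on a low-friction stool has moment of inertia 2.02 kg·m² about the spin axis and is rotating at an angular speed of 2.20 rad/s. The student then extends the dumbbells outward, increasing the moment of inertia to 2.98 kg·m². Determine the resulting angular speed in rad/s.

Angular momentum about the spin axis is conserved since the torque about it is zero.
ω₂ = I₁ω₁ / I₂ = (2.020)(2.20 rad/s) / (2.980) = 1.491 rad/s.

ω₂ ≈ 1.49 rad/s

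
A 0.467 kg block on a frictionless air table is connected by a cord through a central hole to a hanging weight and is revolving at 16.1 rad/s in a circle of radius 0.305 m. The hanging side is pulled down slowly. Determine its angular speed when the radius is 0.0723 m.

ω₂ ≈ 287 rad/s

The constraining force is radial, so m r² ω about the center is conserved.
ω₂ = ω₁ (r₁/r₂)² = (16.1)(0.305/0.0723)² = 286.5 rad/s.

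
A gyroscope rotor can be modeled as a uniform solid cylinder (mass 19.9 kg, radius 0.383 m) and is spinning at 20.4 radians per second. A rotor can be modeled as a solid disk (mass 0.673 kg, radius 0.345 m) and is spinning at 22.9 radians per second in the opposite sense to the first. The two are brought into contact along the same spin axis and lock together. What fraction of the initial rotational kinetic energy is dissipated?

No external torque acts about the common axis, so total angular momentum is conserved.
Moments of inertia: I_A = ½(19.9)(0.383)² = 1.460 kg·m²; I_B = ½(0.673)(0.345)² = 0.04005 kg·m².
Taking A's sense as positive: L = (1.460)(20.4) − (0.04005)(22.9) = 28.86 kg·m²·rad/s.
Combined I = 1.460 + 0.04005 = 1.500 kg·m².
ω_f = L / I = 28.86 / 1.500 = 19.24 rad/s.
KE_i = ½ΣIω² = 314.2 J; KE_f = ½(1.500)(19.24)² = 277.7 J.
Fraction dissipated = (KE_i − KE_f)/KE_i = 0.1163.

fraction ≈ 0.116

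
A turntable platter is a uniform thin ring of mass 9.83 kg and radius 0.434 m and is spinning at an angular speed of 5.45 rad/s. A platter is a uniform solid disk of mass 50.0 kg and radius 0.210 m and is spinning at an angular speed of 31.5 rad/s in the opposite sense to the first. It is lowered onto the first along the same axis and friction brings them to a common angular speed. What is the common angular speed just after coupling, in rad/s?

|ω_f| ≈ 8.34 rad/s

The coupling torques are internal; angular momentum about the shared axis is conserved.
Moments of inertia: I_A = (9.83)(0.434)² = 1.852 kg·m²; I_B = ½(50.0)(0.210)² = 1.103 kg·m².
Taking A's sense as positive: L = (1.852)(5.45) − (1.103)(31.5) = -24.64 kg·m²·rad/s.
Combined I = 1.852 + 1.103 = 2.954 kg·m².
ω_f = L / I = -24.64 / 2.954 = -8.340 rad/s.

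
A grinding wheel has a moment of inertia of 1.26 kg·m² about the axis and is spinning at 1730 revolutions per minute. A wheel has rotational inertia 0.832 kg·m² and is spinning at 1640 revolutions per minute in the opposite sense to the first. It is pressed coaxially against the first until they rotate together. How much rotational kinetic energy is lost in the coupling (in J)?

The coupling torques are internal; angular momentum about the shared axis is conserved.
Taking A's sense as positive: L = (1.260)(1730) − (0.8320)(1640) = 815.3 kg·m²·rpm.
Combined I = 1.260 + 0.8320 = 2.092 kg·m².
ω_f = L / I = 815.3 / 2.092 = 389.7 rpm.
KE_i = ½ΣIω² = 32950 J; KE_f = ½(2.092)(40.81)² = 1742 J.

ΔKE lost ≈ 31200 J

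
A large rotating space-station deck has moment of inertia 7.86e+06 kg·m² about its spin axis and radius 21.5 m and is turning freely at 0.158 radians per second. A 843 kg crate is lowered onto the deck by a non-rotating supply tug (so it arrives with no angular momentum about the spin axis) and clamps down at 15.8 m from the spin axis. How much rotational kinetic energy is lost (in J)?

energy lost ≈ 2560 J

No external torque acts about the spin axis; L_before = L_after.
Added inertia Σmr² = (843)(15.8)² = 2.104e+05 kg·m²; I_f = 7.860e+06 + 2.104e+05 = 8.070e+06 kg·m².
ω_f = I_p ω_i / I_f = (7.860e+06)(0.158) / 8.070e+06 = 0.1539 rad/s.
KE_i = ½(7.860e+06)(0.1580 rad/s)² = 98110 J; KE_f = ½(8.070e+06)(0.1539)² = 95550 J.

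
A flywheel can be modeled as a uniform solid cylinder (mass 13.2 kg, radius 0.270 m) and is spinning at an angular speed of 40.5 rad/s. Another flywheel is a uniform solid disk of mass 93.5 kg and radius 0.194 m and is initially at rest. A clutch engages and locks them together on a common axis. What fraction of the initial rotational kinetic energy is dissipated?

fraction ≈ 0.785

No external torque acts about the common axis, so total angular momentum is conserved.
Moments of inertia: I_A = ½(13.2)(0.270)² = 0.4811 kg·m²; I_B = ½(93.5)(0.194)² = 1.759 kg·m².
Taking A's sense as positive: L = (0.4811)(40.5) = 19.49 kg·m²·rad/s.
Combined I = 0.4811 + 1.759 = 2.241 kg·m².
ω_f = L / I = 19.49 / 2.241 = 8.697 rad/s.
KE_i = ½ΣIω² = 394.6 J; KE_f = ½(2.241)(8.697)² = 84.73 J.
Fraction dissipated = (KE_i − KE_f)/KE_i = 0.7853.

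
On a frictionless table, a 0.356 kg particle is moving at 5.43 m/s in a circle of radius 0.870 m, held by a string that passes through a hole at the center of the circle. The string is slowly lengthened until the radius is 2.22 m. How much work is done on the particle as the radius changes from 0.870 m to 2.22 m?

W ≈ -4.44 J

Central (radial) force ⇒ zero torque about the center ⇒ m v r is constant.
v₂ = v₁ r₁ / r₂ = (5.43)(0.870) / (2.22) = 2.128 m/s.
W = ΔKE = ½m(v₂² − v₁²) = -4.442 J.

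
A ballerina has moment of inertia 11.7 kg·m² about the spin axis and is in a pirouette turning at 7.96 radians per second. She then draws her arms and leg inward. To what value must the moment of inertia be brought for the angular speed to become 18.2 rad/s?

With no external torque about the axis, L is conserved: I₁ω₁ = I₂ω₂.
I₂ = I₁ω₁ / ω₂ = (11.7)(7.96) / (18.2) = 5.117 kg·m².

I₂ ≈ 5.12 kg·m²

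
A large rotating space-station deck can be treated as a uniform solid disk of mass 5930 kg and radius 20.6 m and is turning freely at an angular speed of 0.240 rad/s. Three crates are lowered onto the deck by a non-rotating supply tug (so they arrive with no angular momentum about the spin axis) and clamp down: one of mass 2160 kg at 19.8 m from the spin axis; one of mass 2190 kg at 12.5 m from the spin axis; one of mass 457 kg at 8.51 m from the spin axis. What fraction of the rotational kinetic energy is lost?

No external torque acts about the spin axis; L_before = L_after.
I_p = ½(5930)(20.6)² = 1.258e+06 kg·m².
Added inertia Σmr² = (2160)(19.8)² + (2190)(12.5)² + (457)(8.51)² = 1.222e+06 kg·m²; I_f = 1.258e+06 + 1.222e+06 = 2.480e+06 kg·m².
ω_f = I_p ω_i / I_f = (1.258e+06)(0.240) / 2.480e+06 = 0.1217 rad/s.
KE_i = ½(1.258e+06)(0.2400 rad/s)² = 36240 J; KE_f = ½(2.480e+06)(0.1217)² = 18380 J.
Fraction lost = 0.4927.

fraction ≈ 0.493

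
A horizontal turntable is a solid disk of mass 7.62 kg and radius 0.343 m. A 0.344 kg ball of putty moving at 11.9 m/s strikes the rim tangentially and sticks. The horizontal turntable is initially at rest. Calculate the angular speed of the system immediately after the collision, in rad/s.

|ω_f| ≈ 2.87 rad/s

The axle reaction passes through the axle and exerts no torque about it; angular momentum about the axle is conserved through the impact.
I_p = ½(7.62)(0.343)² = 0.4482 kg·m². Taking the sense of the ball of putty's angular momentum as positive, L_{ball} = m v R = (0.344)(11.9)(0.343) = 1.404 kg·m²/s.
L_i = 0 + 1.404 = 1.404 kg·m²/s.
After sticking, I_f = I_p + m R² = 0.4482 + (0.344)(0.343)² = 0.4887 kg·m².
ω_f = L_i / I_f = 1.404 / 0.4887 = 2.873 rad/s.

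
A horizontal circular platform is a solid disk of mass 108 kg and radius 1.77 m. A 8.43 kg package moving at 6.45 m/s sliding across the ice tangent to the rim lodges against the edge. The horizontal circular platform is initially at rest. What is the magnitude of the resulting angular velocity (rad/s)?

About the central axle the impulsive forces during the collision are internal, so angular momentum about that axis is conserved.
I_p = ½(108)(1.77)² = 169.2 kg·m². Taking the sense of the package's angular momentum as positive, L_{package} = m v R = (8.43)(6.45)(1.77) = 96.24 kg·m²/s.
L_i = 0 + 96.24 = 96.24 kg·m²/s.
After sticking, I_f = I_p + m R² = 169.2 + (8.43)(1.77)² = 195.6 kg·m².
ω_f = L_i / I_f = 96.24 / 195.6 = 0.4921 rad/s.

|ω_f| ≈ 0.492 rad/s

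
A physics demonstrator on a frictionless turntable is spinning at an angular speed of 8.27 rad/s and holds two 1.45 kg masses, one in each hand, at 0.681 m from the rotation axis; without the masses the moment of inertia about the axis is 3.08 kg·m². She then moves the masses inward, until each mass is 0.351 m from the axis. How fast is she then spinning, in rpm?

ω₂ ≈ 102 rpm

With no external torque about the axis, L is conserved: I₁ω₁ = I₂ω₂.
I₁ = 3.08 + 2(1.45)(0.681)² = 4.425 kg·m²; I₂ = 3.08 + 2(1.45)(0.351)² = 3.437 kg·m².
ω₂ = I₁ω₁ / I₂ = (4.425)(8.27 rad/s) / (3.437) = 10.65 rad/s = 101.7 rpm.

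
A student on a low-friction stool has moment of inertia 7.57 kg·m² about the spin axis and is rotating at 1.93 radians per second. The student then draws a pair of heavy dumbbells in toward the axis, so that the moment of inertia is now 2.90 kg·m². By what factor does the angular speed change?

ω₂/ω₁ ≈ 2.61

Angular momentum about the spin axis is conserved since the torque about it is zero.
ω₂/ω₁ = I₁/I₂ = 7.570 / 2.900 = 2.610.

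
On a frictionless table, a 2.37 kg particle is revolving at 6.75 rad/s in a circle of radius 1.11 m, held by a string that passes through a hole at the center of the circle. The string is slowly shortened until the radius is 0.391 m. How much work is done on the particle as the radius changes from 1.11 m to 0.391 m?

The constraining force is radial, so m r² ω about the center is conserved.
ω₂ = ω₁ (r₁/r₂)² = (6.75)(1.11/0.391)² = 54.40 rad/s.
W = ΔKE = ½m(v₂² − v₁²) = 469.6 J.

W ≈ 470 J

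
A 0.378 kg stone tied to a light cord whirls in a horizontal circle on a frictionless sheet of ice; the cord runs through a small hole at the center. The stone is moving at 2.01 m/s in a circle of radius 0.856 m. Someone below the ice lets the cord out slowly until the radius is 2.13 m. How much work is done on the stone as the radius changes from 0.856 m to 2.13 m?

W ≈ -0.640 J

Central (radial) force ⇒ zero torque about the center ⇒ m v r is constant.
v₂ = v₁ r₁ / r₂ = (2.01)(0.856) / (2.13) = 0.8078 m/s.
W = ΔKE = ½m(v₂² − v₁²) = -0.6403 J.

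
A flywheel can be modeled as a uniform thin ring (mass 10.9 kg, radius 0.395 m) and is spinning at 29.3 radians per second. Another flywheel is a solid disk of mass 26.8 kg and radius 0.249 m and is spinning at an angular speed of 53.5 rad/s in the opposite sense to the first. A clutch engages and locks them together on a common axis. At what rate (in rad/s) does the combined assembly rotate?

|ω_f| ≈ 2.13 rad/s

No external torque acts about the common axis, so total angular momentum is conserved.
Moments of inertia: I_A = (10.9)(0.395)² = 1.701 kg·m²; I_B = ½(26.8)(0.249)² = 0.8308 kg·m².
Taking A's sense as positive: L = (1.701)(29.3) − (0.8308)(53.5) = 5.381 kg·m²·rad/s.
Combined I = 1.701 + 0.8308 = 2.531 kg·m².
ω_f = L / I = 5.381 / 2.531 = 2.126 rad/s.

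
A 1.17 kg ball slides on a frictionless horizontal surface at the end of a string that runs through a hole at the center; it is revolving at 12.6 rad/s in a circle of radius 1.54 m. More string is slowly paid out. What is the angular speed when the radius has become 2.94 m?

ω₂ ≈ 3.46 rad/s

The constraining force is radial, so m r² ω about the center is conserved.
ω₂ = ω₁ (r₁/r₂)² = (12.6)(1.54/2.94)² = 3.457 rad/s.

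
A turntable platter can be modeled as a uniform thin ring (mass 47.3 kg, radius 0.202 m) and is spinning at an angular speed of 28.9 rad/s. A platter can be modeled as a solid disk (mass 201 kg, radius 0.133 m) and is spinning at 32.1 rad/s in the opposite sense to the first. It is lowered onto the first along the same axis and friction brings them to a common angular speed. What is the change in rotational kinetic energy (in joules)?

ΔKE ≈ -1720 J

The coupling torques are internal; angular momentum about the shared axis is conserved.
Moments of inertia: I_A = (47.3)(0.202)² = 1.930 kg·m²; I_B = ½(201)(0.133)² = 1.778 kg·m².
Taking A's sense as positive: L = (1.930)(28.9) − (1.778)(32.1) = -1.288 kg·m²·rad/s.
Combined I = 1.930 + 1.778 = 3.708 kg·m².
ω_f = L / I = -1.288 / 3.708 = -0.3473 rad/s.
KE_i = ½ΣIω² = 1722 J; KE_f = ½(3.708)(0.3473)² = 0.2236 J.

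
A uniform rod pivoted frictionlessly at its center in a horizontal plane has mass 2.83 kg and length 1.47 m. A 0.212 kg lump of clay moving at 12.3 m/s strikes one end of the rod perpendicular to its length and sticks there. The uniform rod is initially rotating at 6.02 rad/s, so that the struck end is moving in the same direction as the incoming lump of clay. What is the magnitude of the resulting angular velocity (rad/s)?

|ω_f| ≈ 7.99 rad/s

The axle reaction passes through the pivot and exerts no torque about it; angular momentum about the pivot is conserved through the impact.
I_p = (1/12)(2.83)(1.47)² = 0.5096 kg·m². Taking the sense of the lump of clay's angular momentum as positive, L_{lump} = m v R = (0.212)(12.3)(1.47/2) = 1.917 kg·m²/s.
L_i = +I_p ω_p + m v R = +(0.5096)(6.02) + 1.917 = 4.984 kg·m²/s.
After sticking, I_f = I_p + m R² = 0.5096 + (0.212)(1.47/2)² = 0.6241 kg·m².
ω_f = L_i / I_f = 4.984 / 0.6241 = 7.986 rad/s.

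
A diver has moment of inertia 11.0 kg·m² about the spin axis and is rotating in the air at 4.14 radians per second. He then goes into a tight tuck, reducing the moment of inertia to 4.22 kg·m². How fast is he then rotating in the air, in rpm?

ω₂ ≈ 103 rpm

No external torque acts about the spin axis, so angular momentum is conserved.
ω₂ = I₁ω₁ / I₂ = (11.00)(4.14 rad/s) / (4.220) = 10.79 rad/s = 103.1 rpm.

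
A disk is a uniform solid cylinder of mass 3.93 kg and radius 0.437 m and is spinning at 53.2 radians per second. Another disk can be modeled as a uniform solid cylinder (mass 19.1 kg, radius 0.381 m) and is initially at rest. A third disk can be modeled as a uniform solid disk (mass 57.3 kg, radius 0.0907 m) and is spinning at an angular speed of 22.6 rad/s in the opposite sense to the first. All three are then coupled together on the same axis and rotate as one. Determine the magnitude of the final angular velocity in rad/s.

|ω_f| ≈ 7.33 rad/s

No external torque acts about the common axis, so total angular momentum is conserved.
Moments of inertia: I_A = ½(3.93)(0.437)² = 0.3753 kg·m²; I_B = ½(19.1)(0.381)² = 1.386 kg·m²; I_C = ½(57.3)(0.0907)² = 0.2357 kg·m².
Taking A's sense as positive: L = (0.3753)(53.2) − (0.2357)(22.6) = 14.64 kg·m²·rad/s.
Combined I = 0.3753 + 1.386 + 0.2357 = 1.997 kg·m².
ω_f = L / I = 14.64 / 1.997 = 7.329 rad/s.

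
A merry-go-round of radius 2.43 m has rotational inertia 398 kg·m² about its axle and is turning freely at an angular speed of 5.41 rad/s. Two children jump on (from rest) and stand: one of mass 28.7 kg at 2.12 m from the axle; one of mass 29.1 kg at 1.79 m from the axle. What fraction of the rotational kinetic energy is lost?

No external torque acts about the axle; L_before = L_after.
Added inertia Σmr² = (28.7)(2.12)² + (29.1)(1.79)² = 222.2 kg·m²; I_f = 398.0 + 222.2 = 620.2 kg·m².
ω_f = I_p ω_i / I_f = (398.0)(5.41) / 620.2 = 3.472 rad/s.
KE_i = ½(398.0)(5.410 rad/s)² = 5824 J; KE_f = ½(620.2)(3.472)² = 3737 J.
Fraction lost = 0.3583.

fraction ≈ 0.358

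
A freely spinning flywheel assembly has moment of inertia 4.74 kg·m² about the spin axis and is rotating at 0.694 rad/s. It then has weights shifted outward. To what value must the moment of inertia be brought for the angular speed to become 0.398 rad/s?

With no external torque about the axis, L is conserved: I₁ω₁ = I₂ω₂.
I₂ = I₁ω₁ / ω₂ = (4.74)(0.694) / (0.398) = 8.265 kg·m².

I₂ ≈ 8.27 kg·m²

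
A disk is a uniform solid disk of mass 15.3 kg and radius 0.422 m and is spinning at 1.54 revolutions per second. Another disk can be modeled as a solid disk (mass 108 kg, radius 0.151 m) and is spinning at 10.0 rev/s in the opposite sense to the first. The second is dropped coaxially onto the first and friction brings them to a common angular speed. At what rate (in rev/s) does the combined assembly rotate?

|ω_f| ≈ 3.94 rev/s

No external torque acts about the common axis, so total angular momentum is conserved.
Moments of inertia: I_A = ½(15.3)(0.422)² = 1.362 kg·m²; I_B = ½(108)(0.151)² = 1.231 kg·m².
Taking A's sense as positive: L = (1.362)(1.54) − (1.231)(10.0) = -10.21 kg·m²·rev/s.
Combined I = 1.362 + 1.231 = 2.594 kg·m².
ω_f = L / I = -10.21 / 2.594 = -3.938 rev/s.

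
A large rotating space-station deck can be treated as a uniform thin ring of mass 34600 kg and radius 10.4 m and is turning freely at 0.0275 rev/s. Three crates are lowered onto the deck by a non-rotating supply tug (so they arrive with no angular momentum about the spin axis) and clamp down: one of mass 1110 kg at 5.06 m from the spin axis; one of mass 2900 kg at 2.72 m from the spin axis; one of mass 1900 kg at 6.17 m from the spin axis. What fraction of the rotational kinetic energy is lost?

The added mass arrives with no angular momentum about the spin axis, and any external torque about the spin axis is negligible, so the system's angular momentum is conserved.
I_p = (34600)(10.4)² = 3.742e+06 kg·m².
Added inertia Σmr² = (1110)(5.06)² + (2900)(2.72)² + (1900)(6.17)² = 1.222e+05 kg·m²; I_f = 3.742e+06 + 1.222e+05 = 3.865e+06 kg·m².
ω_f = I_p ω_i / I_f = (3.742e+06)(0.0275) / 3.865e+06 = 0.02663 rev/s.
KE_i = ½(3.742e+06)(0.1728 rad/s)² = 55860 J; KE_f = ½(3.865e+06)(0.1673)² = 54100 J.
Fraction lost = 0.03162.

fraction ≈ 0.0316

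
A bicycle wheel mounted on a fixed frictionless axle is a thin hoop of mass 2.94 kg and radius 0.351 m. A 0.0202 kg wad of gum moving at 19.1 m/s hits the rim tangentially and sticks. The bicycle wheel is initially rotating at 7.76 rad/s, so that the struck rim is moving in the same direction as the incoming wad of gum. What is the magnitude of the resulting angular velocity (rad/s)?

|ω_f| ≈ 8.08 rad/s

About the axle the impulsive forces during the collision are internal, so angular momentum about that axis is conserved.
I_p = (2.94)(0.351)² = 0.3622 kg·m². Taking the sense of the wad of gum's angular momentum as positive, L_{wad} = m v R = (0.0202)(19.1)(0.351) = 0.1354 kg·m²/s.
L_i = +I_p ω_p + m v R = +(0.3622)(7.76) + 0.1354 = 2.946 kg·m²/s.
After sticking, I_f = I_p + m R² = 0.3622 + (0.0202)(0.351)² = 0.3647 kg·m².
ω_f = L_i / I_f = 2.946 / 0.3647 = 8.078 rad/s.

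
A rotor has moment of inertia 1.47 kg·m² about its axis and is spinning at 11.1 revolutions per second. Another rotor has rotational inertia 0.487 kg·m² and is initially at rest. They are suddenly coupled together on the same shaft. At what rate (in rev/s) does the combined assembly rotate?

|ω_f| ≈ 8.34 rev/s

The coupling torques are internal; angular momentum about the shared axis is conserved.
Taking A's sense as positive: L = (1.470)(11.1) = 16.32 kg·m²·rev/s.
Combined I = 1.470 + 0.4870 = 1.957 kg·m².
ω_f = L / I = 16.32 / 1.957 = 8.338 rev/s.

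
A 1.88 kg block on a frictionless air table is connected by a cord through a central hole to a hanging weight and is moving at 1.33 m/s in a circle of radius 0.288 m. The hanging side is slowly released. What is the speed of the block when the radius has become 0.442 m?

Central (radial) force ⇒ zero torque about the center ⇒ m v r is constant.
v₂ = v₁ r₁ / r₂ = (1.33)(0.288) / (0.442) = 0.8666 m/s.

v₂ ≈ 0.867 m/s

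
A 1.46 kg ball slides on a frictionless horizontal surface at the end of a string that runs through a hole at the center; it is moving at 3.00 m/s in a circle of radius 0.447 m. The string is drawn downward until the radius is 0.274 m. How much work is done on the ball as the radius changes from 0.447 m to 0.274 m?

W ≈ 10.9 J

The only horizontal force on the mass is along the cord (radial), so it exerts no torque about the hole and angular momentum m v r is conserved.
v₂ = v₁ r₁ / r₂ = (3.00)(0.447) / (0.274) = 4.894 m/s.
W = ΔKE = ½m(v₂² − v₁²) = 10.92 J.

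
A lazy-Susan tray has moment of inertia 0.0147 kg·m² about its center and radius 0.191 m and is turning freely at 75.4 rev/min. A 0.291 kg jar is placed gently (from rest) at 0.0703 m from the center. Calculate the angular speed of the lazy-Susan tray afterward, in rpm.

ω_f ≈ 68.7 rpm

No external torque acts about the center; L_before = L_after.
Added inertia Σmr² = (0.291)(0.0703)² = 0.001438 kg·m²; I_f = 0.01470 + 0.001438 = 0.01614 kg·m².
ω_f = I_p ω_i / I_f = (0.01470)(75.4) / 0.01614 = 68.68 rpm.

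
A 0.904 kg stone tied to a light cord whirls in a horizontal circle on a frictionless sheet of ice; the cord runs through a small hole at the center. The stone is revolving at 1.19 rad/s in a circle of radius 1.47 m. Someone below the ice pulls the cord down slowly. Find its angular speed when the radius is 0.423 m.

The constraining force is radial, so m r² ω about the center is conserved.
ω₂ = ω₁ (r₁/r₂)² = (1.19)(1.47/0.423)² = 14.37 rad/s.

ω₂ ≈ 14.4 rad/s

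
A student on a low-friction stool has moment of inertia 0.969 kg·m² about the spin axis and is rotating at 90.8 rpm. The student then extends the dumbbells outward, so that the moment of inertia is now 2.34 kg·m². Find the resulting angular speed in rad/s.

ω₂ ≈ 3.94 rad/s

Angular momentum about the spin axis is conserved since the torque about it is zero.
ω₂ = I₁ω₁ / I₂ = (0.9690)(90.8 rpm) / (2.340) = 37.60 rpm = 3.938 rad/s.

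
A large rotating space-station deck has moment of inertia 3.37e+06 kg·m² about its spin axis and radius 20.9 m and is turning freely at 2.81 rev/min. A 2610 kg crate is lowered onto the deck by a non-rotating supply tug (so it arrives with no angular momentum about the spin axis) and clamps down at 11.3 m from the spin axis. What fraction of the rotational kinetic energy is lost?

No external torque acts about the spin axis; L_before = L_after.
Added inertia Σmr² = (2610)(11.3)² = 3.333e+05 kg·m²; I_f = 3.370e+06 + 3.333e+05 = 3.703e+06 kg·m².
ω_f = I_p ω_i / I_f = (3.370e+06)(2.81) / 3.703e+06 = 2.557 rpm.
KE_i = ½(3.370e+06)(0.2943 rad/s)² = 1.459e+05 J; KE_f = ½(3.703e+06)(0.2678)² = 1.328e+05 J.
Fraction lost = 0.08999.

fraction ≈ 0.0900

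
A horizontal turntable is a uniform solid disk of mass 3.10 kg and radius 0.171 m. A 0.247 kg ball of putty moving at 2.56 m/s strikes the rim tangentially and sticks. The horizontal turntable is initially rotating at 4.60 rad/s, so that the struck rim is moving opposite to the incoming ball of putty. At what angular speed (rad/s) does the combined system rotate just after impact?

The axle reaction passes through the axle and exerts no torque about it; angular momentum about the axle is conserved through the impact.
I_p = ½(3.10)(0.171)² = 0.04532 kg·m². Taking the sense of the ball of putty's angular momentum as positive, L_{ball} = m v R = (0.247)(2.56)(0.171) = 0.1081 kg·m²/s.
L_i = −I_p ω_p + m v R = −(0.04532)(4.60) + 0.1081 = -0.1004 kg·m²/s.
After sticking, I_f = I_p + m R² = 0.04532 + (0.247)(0.171)² = 0.05255 kg·m².
ω_f = L_i / I_f = -0.1004 / 0.05255 = -1.910 rad/s.

|ω_f| ≈ 1.91 rad/s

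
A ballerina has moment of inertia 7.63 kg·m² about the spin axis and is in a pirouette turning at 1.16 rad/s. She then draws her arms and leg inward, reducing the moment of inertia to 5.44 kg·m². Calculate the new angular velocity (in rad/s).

ω₂ ≈ 1.63 rad/s

With no external torque about the axis, L is conserved: I₁ω₁ = I₂ω₂.
ω₂ = I₁ω₁ / I₂ = (7.630)(1.16 rad/s) / (5.440) = 1.627 rad/s.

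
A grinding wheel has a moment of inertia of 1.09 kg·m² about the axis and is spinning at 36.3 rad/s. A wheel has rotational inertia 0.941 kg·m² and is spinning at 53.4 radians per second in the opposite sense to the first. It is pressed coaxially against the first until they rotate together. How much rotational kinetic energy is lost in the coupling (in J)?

The coupling torques are internal; angular momentum about the shared axis is conserved.
Taking A's sense as positive: L = (1.090)(36.3) − (0.9410)(53.4) = -10.68 kg·m²·rad/s.
Combined I = 1.090 + 0.9410 = 2.031 kg·m².
ω_f = L / I = -10.68 / 2.031 = -5.260 rad/s.
KE_i = ½ΣIω² = 2060 J; KE_f = ½(2.031)(5.260)² = 28.09 J.

ΔKE lost ≈ 2030 J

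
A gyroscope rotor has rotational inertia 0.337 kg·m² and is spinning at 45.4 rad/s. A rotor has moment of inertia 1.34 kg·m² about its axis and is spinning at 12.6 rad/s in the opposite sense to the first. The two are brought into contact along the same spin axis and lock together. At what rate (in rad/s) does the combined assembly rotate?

|ω_f| ≈ 0.945 rad/s

No external torque acts about the common axis, so total angular momentum is conserved.
Taking A's sense as positive: L = (0.3370)(45.4) − (1.340)(12.6) = -1.584 kg·m²·rad/s.
Combined I = 0.3370 + 1.340 = 1.677 kg·m².
ω_f = L / I = -1.584 / 1.677 = -0.9447 rad/s.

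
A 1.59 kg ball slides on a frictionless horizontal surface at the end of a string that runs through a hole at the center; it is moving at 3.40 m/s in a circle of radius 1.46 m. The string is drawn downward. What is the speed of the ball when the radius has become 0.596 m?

The only horizontal force on the mass is along the cord (radial), so it exerts no torque about the hole and angular momentum m v r is conserved.
v₂ = v₁ r₁ / r₂ = (3.40)(1.46) / (0.596) = 8.329 m/s.

v₂ ≈ 8.33 m/s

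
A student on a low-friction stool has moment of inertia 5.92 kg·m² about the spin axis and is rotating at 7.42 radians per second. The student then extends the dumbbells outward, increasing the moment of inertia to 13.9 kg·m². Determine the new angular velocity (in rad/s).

ω₂ ≈ 3.16 rad/s

With no external torque about the axis, L is conserved: I₁ω₁ = I₂ω₂.
ω₂ = I₁ω₁ / I₂ = (5.920)(7.42 rad/s) / (13.90) = 3.160 rad/s.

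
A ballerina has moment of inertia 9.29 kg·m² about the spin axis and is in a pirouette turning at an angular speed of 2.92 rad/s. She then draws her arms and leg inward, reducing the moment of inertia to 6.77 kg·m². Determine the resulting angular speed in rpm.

ω₂ ≈ 38.3 rpm

No external torque acts about the spin axis, so angular momentum is conserved.
ω₂ = I₁ω₁ / I₂ = (9.290)(2.92 rad/s) / (6.770) = 4.007 rad/s = 38.26 rpm.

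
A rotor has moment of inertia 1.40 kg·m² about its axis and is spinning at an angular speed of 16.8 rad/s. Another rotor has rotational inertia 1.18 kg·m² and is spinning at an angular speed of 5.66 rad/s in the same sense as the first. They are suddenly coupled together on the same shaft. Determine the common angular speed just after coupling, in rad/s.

|ω_f| ≈ 11.7 rad/s

No external torque acts about the common axis, so total angular momentum is conserved.
Taking A's sense as positive: L = (1.400)(16.8) + (1.180)(5.66) = 30.20 kg·m²·rad/s.
Combined I = 1.400 + 1.180 = 2.580 kg·m².
ω_f = L / I = 30.20 / 2.580 = 11.70 rad/s.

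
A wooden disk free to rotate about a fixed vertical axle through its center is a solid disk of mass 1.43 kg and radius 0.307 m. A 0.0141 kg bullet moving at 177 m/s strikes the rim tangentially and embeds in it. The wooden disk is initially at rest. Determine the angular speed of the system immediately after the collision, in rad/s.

|ω_f| ≈ 11.1 rad/s

The axle reaction passes through the axle and exerts no torque about it; angular momentum about the axle is conserved through the impact.
I_p = ½(1.43)(0.307)² = 0.06739 kg·m². Taking the sense of the bullet's angular momentum as positive, L_{bullet} = m v R = (0.0141)(177)(0.307) = 0.7662 kg·m²/s.
L_i = 0 + 0.7662 = 0.7662 kg·m²/s.
After sticking, I_f = I_p + m R² = 0.06739 + (0.0141)(0.307)² = 0.06872 kg·m².
ω_f = L_i / I_f = 0.7662 / 0.06872 = 11.15 rad/s.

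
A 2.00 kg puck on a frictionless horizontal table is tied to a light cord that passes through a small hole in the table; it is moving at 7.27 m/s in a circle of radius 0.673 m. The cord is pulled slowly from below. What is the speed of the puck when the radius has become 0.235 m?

v₂ ≈ 20.8 m/s

The only horizontal force on the mass is along the cord (radial), so it exerts no torque about the hole and angular momentum m v r is conserved.
v₂ = v₁ r₁ / r₂ = (7.27)(0.673) / (0.235) = 20.82 m/s.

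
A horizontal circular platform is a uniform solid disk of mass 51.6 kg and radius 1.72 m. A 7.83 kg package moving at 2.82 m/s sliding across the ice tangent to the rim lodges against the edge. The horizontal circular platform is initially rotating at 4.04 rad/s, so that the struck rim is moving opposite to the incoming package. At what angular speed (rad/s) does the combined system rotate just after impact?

|ω_f| ≈ 2.72 rad/s

About the central axle the impulsive forces during the collision are internal, so angular momentum about that axis is conserved.
I_p = ½(51.6)(1.72)² = 76.33 kg·m². Taking the sense of the package's angular momentum as positive, L_{package} = m v R = (7.83)(2.82)(1.72) = 37.98 kg·m²/s.
L_i = −I_p ω_p + m v R = −(76.33)(4.04) + 37.98 = -270.4 kg·m²/s.
After sticking, I_f = I_p + m R² = 76.33 + (7.83)(1.72)² = 99.49 kg·m².
ω_f = L_i / I_f = -270.4 / 99.49 = -2.718 rad/s.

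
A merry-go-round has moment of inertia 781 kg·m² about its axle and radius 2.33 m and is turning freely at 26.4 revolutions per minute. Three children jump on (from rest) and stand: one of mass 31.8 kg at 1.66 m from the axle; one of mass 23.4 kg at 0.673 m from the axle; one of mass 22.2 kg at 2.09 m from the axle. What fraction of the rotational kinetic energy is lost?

fraction ≈ 0.200

No external torque acts about the axle; L_before = L_after.
Added inertia Σmr² = (31.8)(1.66)² + (23.4)(0.673)² + (22.2)(2.09)² = 195.2 kg·m²; I_f = 781.0 + 195.2 = 976.2 kg·m².
ω_f = I_p ω_i / I_f = (781.0)(26.4) / 976.2 = 21.12 rpm.
KE_i = ½(781.0)(2.765 rad/s)² = 2985 J; KE_f = ½(976.2)(2.212)² = 2388 J.
Fraction lost = 0.2000.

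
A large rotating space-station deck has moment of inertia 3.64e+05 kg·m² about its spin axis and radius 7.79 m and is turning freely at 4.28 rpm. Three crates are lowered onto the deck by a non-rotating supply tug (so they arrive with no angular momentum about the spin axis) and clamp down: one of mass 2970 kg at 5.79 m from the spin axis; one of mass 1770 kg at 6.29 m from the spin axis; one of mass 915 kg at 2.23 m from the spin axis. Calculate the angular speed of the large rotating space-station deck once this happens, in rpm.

No external torque acts about the spin axis; L_before = L_after.
Added inertia Σmr² = (2970)(5.79)² + (1770)(6.29)² + (915)(2.23)² = 1.741e+05 kg·m²; I_f = 3.640e+05 + 1.741e+05 = 5.381e+05 kg·m².
ω_f = I_p ω_i / I_f = (3.640e+05)(4.28) / 5.381e+05 = 2.895 rpm.

ω_f ≈ 2.89 rpm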